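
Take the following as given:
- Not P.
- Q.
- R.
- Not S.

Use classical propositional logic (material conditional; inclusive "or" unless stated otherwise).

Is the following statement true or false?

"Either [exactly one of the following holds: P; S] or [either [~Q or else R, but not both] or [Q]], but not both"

This is (P ⊕ S) ⊕ ((¬Q ⊕ R) ∨ Q).

P ⊕ S = F ⊕ F = F
¬Q = ¬T = F
¬Q ⊕ R = F ⊕ T = T
(¬Q ⊕ R) ∨ Q = T ∨ T = T
(P ⊕ S) ⊕ ((¬Q ⊕ R) ∨ Q) = F ⊕ T = T

true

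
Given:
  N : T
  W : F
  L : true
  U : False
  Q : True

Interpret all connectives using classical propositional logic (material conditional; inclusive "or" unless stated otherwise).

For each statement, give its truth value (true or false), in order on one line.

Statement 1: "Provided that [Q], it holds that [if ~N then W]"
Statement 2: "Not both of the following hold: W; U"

Statement 1 true; Statement 2 true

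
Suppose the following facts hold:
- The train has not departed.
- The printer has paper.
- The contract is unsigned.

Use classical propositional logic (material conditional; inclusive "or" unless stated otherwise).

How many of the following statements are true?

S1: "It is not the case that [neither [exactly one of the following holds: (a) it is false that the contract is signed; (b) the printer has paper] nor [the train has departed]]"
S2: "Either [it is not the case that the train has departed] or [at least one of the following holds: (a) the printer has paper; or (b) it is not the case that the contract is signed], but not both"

0

Let R = "the contract is signed" (F), Q = "the printer has paper" (T), P = "the train has departed" (F).

S1: Parsed as ¬((¬R ⊕ Q) ↓ P)

¬R = ¬F = T
¬R ⊕ Q = T ⊕ T = F
(¬R ⊕ Q) ↓ P = F ↓ F = T
¬((¬R ⊕ Q) ↓ P) = ¬T = F
So S1 is false.

S2: In symbols: ¬P ⊕ (Q ∨ ¬R)

¬P = ¬F = T
¬R = ¬F = T
Q ∨ ¬R = T ∨ T = T
¬P ⊕ (Q ∨ ¬R) = T ⊕ T = F
Hence S2 is false.

Count: 0.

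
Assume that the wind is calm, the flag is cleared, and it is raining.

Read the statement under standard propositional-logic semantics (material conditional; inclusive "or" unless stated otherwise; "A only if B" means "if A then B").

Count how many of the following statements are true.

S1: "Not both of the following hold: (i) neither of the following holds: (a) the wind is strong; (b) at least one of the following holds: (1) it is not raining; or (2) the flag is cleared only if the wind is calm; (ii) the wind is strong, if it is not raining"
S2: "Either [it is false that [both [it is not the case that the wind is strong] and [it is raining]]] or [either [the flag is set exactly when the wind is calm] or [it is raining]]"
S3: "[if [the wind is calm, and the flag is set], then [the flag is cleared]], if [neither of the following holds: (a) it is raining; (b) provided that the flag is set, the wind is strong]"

Let H = "the wind is strong" (F), Q = "it is raining" (T), L = "the flag is set" (F).

S1: This is (H ↓ (¬Q ∨ (¬L → ¬H))) ↑ (¬Q → H).

¬Q = ¬T = F
¬L = ¬F = T
¬H = ¬F = T
¬L → ¬H = T → T = T
¬Q ∨ (¬L → ¬H) = F ∨ T = T
H ↓ (¬Q ∨ (¬L → ¬H)) = F ↓ T = F
¬Q = ¬T = F
¬Q → H = F → F = T
(H ↓ (¬Q ∨ (¬L → ¬H))) ↑ (¬Q → H) = F ↑ T = T
Hence S1 is true.

S2: Parsed as ¬(¬H ∧ Q) ∨ ((L ↔ ¬H) ∨ Q)

¬H = ¬F = T
¬H ∧ Q = T ∧ T = T
¬(¬H ∧ Q) = ¬T = F
¬H = ¬F = T
L ↔ ¬H = F ↔ T = F
(L ↔ ¬H) ∨ Q = F ∨ T = T
¬(¬H ∧ Q) ∨ ((L ↔ ¬H) ∨ Q) = F ∨ T = T
Hence S2 is true.

S3: Formalization: (Q ↓ (L → H)) → ((¬H ∧ L) → ¬L)

L → H = F → F = T
Q ↓ (L → H) = T ↓ T = F
¬H = ¬F = T
¬H ∧ L = T ∧ F = F
¬L = ¬F = T
(¬H ∧ L) → ¬L = F → T = T
(Q ↓ (L → H)) → ((¬H ∧ L) → ¬L) = F → T = T
Hence S3 is true.

True statements: 3.

3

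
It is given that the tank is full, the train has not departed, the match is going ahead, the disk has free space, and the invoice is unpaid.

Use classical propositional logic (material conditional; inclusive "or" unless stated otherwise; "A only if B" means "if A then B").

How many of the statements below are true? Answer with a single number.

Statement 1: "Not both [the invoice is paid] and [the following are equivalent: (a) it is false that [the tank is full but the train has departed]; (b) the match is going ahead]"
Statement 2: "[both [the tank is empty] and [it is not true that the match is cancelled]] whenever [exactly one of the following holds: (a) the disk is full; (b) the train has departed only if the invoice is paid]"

1

Let U = "the invoice is paid" (F), P = "the tank is full" (T), Q = "the train has departed" (F), R = "the match is cancelled" (F), S = "the disk is full" (F).

Statement 1: This is U ↑ (¬(P ∧ Q) ↔ ¬R).

P ∧ Q = T ∧ F = F
¬(P ∧ Q) = ¬F = T
¬R = ¬F = T
¬(P ∧ Q) ↔ ¬R = T ↔ T = T
U ↑ (¬(P ∧ Q) ↔ ¬R) = F ↑ T = T
Thus Statement 1 is true.

Statement 2: Parsed as (S ⊕ (Q → U)) → (¬P ∧ ¬R)

Q → U = F → F = T
S ⊕ (Q → U) = F ⊕ T = T
¬P = ¬T = F
¬R = ¬F = T
¬P ∧ ¬R = F ∧ T = F
(S ⊕ (Q → U)) → (¬P ∧ ¬R) = T → F = F
Hence Statement 2 is false.

True statements: 1 (Statement 1).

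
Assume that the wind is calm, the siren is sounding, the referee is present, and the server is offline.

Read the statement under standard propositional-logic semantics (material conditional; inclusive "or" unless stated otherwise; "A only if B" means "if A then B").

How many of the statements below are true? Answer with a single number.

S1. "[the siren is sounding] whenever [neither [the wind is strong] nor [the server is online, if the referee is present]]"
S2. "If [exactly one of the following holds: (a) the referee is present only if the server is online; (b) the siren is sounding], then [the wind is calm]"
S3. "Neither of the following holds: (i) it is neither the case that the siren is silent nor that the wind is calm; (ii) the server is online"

3

Let P = "the wind is strong" (F), R = "the referee is present" (T), S = "the server is online" (F), Q = "the siren is sounding" (T).

S1: In symbols: (P nor (R -> S)) -> Q

R -> S = T -> F = F
P nor (R -> S) = F nor F = T
(P nor (R -> S)) -> Q = T -> T = T
Hence S1 is true.

S2: This is ((R -> S) xor Q) -> ~P.

R -> S = T -> F = F
(R -> S) xor Q = F xor T = T
~P = ~F = T
((R -> S) xor Q) -> ~P = T -> T = T
So S2 is true.

S3: This is (~Q nor ~P) nor S.

~Q = ~T = F
~P = ~F = T
~Q nor ~P = F nor T = F
(~Q nor ~P) nor S = F nor F = T
Hence S3 is true.

Count: 3.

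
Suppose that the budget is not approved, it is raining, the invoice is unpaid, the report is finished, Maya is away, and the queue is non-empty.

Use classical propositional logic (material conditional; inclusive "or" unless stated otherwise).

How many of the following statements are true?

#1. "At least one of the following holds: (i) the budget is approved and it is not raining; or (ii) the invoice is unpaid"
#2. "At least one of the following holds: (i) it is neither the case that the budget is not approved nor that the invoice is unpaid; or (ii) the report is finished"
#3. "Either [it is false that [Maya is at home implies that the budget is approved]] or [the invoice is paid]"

Let P = "the budget is approved" (F), Q = "it is raining" (T), R = "the invoice is paid" (F), S = "the report is finished" (T), U = "Maya is at home" (F).

#1: Formalization: (P & ~Q) | ~R

~Q = ~T = F
P & ~Q = F & F = F
~R = ~F = T
(P & ~Q) | ~R = F | T = T
Thus #1 is true.

#2: Formalization: (~P nor ~R) | S

~P = ~F = T
~R = ~F = T
~P nor ~R = T nor T = F
(~P nor ~R) | S = F | T = T
Thus #2 is true.

#3: In symbols: ~(U -> P) | R

U -> P = F -> F = T
~(U -> P) = ~T = F
~(U -> P) | R = F | F = F
Hence #3 is false.

True statements: 2 (#1, #2).

2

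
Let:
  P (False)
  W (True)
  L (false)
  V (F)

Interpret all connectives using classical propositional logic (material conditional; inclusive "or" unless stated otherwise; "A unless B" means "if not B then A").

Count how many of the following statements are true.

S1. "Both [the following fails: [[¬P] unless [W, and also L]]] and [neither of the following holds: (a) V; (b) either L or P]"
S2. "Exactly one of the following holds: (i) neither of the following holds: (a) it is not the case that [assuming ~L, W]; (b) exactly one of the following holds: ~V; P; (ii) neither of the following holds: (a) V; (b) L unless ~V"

S1: This is ¬(¬P ∨ (W ∧ L)) ∧ (V ↓ (L ∨ P)).

¬P = ¬F = T
W ∧ L = T ∧ F = F
¬P ∨ (W ∧ L) = T ∨ F = T
¬(¬P ∨ (W ∧ L)) = ¬T = F
L ∨ P = F ∨ F = F
V ↓ (L ∨ P) = F ↓ F = T
¬(¬P ∨ (W ∧ L)) ∧ (V ↓ (L ∨ P)) = F ∧ T = F
Hence S1 is false.

S2: Formalization: (¬(¬L → W) ↓ (¬V ⊕ P)) ⊕ (V ↓ (L ∨ ¬V))

¬L = ¬F = T
¬L → W = T → T = T
¬(¬L → W) = ¬T = F
¬V = ¬F = T
¬V ⊕ P = T ⊕ F = T
¬(¬L → W) ↓ (¬V ⊕ P) = F ↓ T = F
¬V = ¬F = T
L ∨ ¬V = F ∨ T = T
V ↓ (L ∨ ¬V) = F ↓ T = F
(¬(¬L → W) ↓ (¬V ⊕ P)) ⊕ (V ↓ (L ∨ ¬V)) = F ⊕ F = F
Thus S2 is false.

0 of the 2 statements are true (none).

0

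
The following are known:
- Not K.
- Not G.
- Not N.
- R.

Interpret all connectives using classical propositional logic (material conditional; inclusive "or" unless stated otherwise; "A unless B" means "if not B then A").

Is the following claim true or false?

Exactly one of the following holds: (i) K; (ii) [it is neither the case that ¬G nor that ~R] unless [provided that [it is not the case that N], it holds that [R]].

True.

Formalization: K xor ((not G nor not R) or (not N -> R))

not G = not False = True
not R = not True = False
not G nor not R = True nor False = False
not N = not False = True
not N -> R = True -> True = True
(not G nor not R) or (not N -> R) = False or True = True
K xor ((not G nor not R) or (not N -> R)) = False xor True = True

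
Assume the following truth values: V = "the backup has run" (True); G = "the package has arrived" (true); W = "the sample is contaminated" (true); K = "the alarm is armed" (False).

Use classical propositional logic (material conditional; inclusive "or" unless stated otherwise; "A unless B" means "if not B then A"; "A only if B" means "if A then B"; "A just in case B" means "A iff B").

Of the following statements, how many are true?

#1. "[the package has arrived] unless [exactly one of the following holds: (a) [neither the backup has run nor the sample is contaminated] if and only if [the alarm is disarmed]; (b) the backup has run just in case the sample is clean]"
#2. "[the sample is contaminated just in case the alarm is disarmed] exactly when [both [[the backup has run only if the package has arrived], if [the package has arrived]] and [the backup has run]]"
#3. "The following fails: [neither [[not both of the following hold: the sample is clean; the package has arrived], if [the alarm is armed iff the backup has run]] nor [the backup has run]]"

3

#1: Formalization: G | (((V nor W) <-> ~K) xor (V <-> ~W))

V nor W = T nor T = F
~K = ~F = T
(V nor W) <-> ~K = F <-> T = F
~W = ~T = F
V <-> ~W = T <-> F = F
((V nor W) <-> ~K) xor (V <-> ~W) = F xor F = F
G | (((V nor W) <-> ~K) xor (V <-> ~W)) = T | F = T
Hence #1 is true.

#2: Parsed as (W <-> ~K) <-> ((G -> (V -> G)) & V)

~K = ~F = T
W <-> ~K = T <-> T = T
V -> G = T -> T = T
G -> (V -> G) = T -> T = T
(G -> (V -> G)) & V = T & T = T
(W <-> ~K) <-> ((G -> (V -> G)) & V) = T <-> T = T
Thus #2 is true.

#3: Parsed as ~(((K <-> V) -> (~W nand G)) nor V)

K <-> V = F <-> T = F
~W = ~T = F
~W nand G = F nand T = T
(K <-> V) -> (~W nand G) = F -> T = T
((K <-> V) -> (~W nand G)) nor V = T nor T = F
~(((K <-> V) -> (~W nand G)) nor V) = ~F = T
So #3 is true.

True statements: 3.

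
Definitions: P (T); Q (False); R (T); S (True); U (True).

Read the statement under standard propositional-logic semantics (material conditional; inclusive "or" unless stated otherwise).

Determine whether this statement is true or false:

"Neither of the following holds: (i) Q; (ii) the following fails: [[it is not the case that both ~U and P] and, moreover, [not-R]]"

The statement is false.

Values: Q=F, U=T, P=T, R=T.
This is Q nor ~((~U nand P) & ~R).

~U = ~T = F
~U nand P = F nand T = T
~R = ~T = F
(~U nand P) & ~R = T & F = F
~((~U nand P) & ~R) = ~F = T
Q nor ~((~U nand P) & ~R) = F nor T = F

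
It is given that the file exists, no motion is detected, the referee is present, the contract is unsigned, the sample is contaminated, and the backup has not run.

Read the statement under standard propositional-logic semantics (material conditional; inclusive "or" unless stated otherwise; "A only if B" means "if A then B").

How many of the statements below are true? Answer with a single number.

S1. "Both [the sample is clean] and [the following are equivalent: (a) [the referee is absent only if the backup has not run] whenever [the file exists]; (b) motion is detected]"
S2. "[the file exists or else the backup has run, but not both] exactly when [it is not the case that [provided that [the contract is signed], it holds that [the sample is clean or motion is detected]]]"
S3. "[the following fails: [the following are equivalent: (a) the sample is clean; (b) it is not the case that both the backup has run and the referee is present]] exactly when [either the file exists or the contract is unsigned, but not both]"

0

Let V = "the sample is contaminated" (T), D = "the file exists" (T), W = "the referee is present" (T), U = "the backup has run" (F), M = "motion is detected" (F), R = "the contract is signed" (F).

S1: Formalization: ¬V ∧ ((D → (¬W → ¬U)) ↔ M)

¬V = ¬T = F
¬W = ¬T = F
¬U = ¬F = T
¬W → ¬U = F → T = T
D → (¬W → ¬U) = T → T = T
(D → (¬W → ¬U)) ↔ M = T ↔ F = F
¬V ∧ ((D → (¬W → ¬U)) ↔ M) = F ∧ F = F
So S1 is false.

S2: In symbols: (D ⊕ U) ↔ ¬(R → (¬V ∨ M))

D ⊕ U = T ⊕ F = T
¬V = ¬T = F
¬V ∨ M = F ∨ F = F
R → (¬V ∨ M) = F → F = T
¬(R → (¬V ∨ M)) = ¬T = F
(D ⊕ U) ↔ ¬(R → (¬V ∨ M)) = T ↔ F = F
So S2 is false.

S3: Formalization: ¬(¬V ↔ (U ↑ W)) ↔ (D ⊕ ¬R)

¬V = ¬T = F
U ↑ W = F ↑ T = T
¬V ↔ (U ↑ W) = F ↔ T = F
¬(¬V ↔ (U ↑ W)) = ¬F = T
¬R = ¬F = T
D ⊕ ¬R = T ⊕ T = F
¬(¬V ↔ (U ↑ W)) ↔ (D ⊕ ¬R) = T ↔ F = F
Hence S3 is false.

True statements: 0 (none).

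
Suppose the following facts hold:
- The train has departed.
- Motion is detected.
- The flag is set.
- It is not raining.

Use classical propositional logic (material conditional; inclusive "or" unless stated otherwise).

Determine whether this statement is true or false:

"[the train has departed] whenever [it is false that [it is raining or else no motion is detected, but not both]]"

true

Let S = "it is raining" (F), Q = "motion is detected" (T), P = "the train has departed" (T).
This is ~(S xor ~Q) -> P.

~Q = ~T = F
S xor ~Q = F xor F = F
~(S xor ~Q) = ~F = T
~(S xor ~Q) -> P = T -> T = T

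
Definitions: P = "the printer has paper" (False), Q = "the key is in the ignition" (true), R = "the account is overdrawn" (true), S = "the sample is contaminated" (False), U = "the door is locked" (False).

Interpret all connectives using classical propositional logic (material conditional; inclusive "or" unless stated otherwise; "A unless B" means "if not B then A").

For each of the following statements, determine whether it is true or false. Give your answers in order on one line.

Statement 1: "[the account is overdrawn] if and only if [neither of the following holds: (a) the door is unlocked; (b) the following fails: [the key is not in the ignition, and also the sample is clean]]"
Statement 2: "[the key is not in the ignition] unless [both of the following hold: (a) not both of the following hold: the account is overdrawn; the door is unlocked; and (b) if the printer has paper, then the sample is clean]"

Statement 1: This is R ↔ (¬U ↓ ¬(¬Q ∧ ¬S)).

¬U = ¬F = T
¬Q = ¬T = F
¬S = ¬F = T
¬Q ∧ ¬S = F ∧ T = F
¬(¬Q ∧ ¬S) = ¬F = T
¬U ↓ ¬(¬Q ∧ ¬S) = T ↓ T = F
R ↔ (¬U ↓ ¬(¬Q ∧ ¬S)) = T ↔ F = F
So Statement 1 is false.

Statement 2: This is ¬Q ∨ ((R ↑ ¬U) ∧ (P → ¬S)).

¬Q = ¬T = F
¬U = ¬F = T
R ↑ ¬U = T ↑ T = F
¬S = ¬F = T
P → ¬S = F → T = T
(R ↑ ¬U) ∧ (P → ¬S) = F ∧ T = F
¬Q ∨ ((R ↑ ¬U) ∧ (P → ¬S)) = F ∨ F = F
Hence Statement 2 is false.

Statement 1 F, Statement 2 F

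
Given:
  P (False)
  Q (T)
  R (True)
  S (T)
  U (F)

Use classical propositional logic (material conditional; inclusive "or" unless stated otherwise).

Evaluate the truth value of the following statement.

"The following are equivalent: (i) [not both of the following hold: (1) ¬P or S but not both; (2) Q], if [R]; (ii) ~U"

True

Values: R=True, P=False, S=True, Q=True, U=False.
Formalization: (R -> ((not P xor S) nand Q)) iff not U

not P = not False = True
not P xor S = True xor True = False
(not P xor S) nand Q = False nand True = True
R -> ((not P xor S) nand Q) = True -> True = True
not U = not False = True
(R -> ((not P xor S) nand Q)) iff not U = True iff True = True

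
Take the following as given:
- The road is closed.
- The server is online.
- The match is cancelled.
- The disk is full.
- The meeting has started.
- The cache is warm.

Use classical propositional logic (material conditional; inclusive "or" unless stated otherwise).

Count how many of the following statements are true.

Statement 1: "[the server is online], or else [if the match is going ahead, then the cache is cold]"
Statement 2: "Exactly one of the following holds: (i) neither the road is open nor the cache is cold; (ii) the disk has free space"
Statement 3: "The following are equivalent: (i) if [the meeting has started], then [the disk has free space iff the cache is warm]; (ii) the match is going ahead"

3

Let Q = "the server is online" (True), R = "the match is cancelled" (True), V = "the cache is warm" (True), P = "the road is closed" (True), S = "the disk is full" (True), U = "the meeting has started" (True).

Statement 1: This is Q or (not R -> not V).

not R = not True = False
not V = not True = False
not R -> not V = False -> False = True
Q or (not R -> not V) = True or True = True
Hence Statement 1 is true.

Statement 2: In symbols: (not P nor not V) xor not S

not P = not True = False
not V = not True = False
not P nor not V = False nor False = True
not S = not True = False
(not P nor not V) xor not S = True xor False = True
Hence Statement 2 is true.

Statement 3: Formalization: (U -> (not S iff V)) iff not R

not S = not True = False
not S iff V = False iff True = False
U -> (not S iff V) = True -> False = False
not R = not True = False
(U -> (not S iff V)) iff not R = False iff False = True
So Statement 3 is true.

True statements: 3 (Statement 1, Statement 2, Statement 3).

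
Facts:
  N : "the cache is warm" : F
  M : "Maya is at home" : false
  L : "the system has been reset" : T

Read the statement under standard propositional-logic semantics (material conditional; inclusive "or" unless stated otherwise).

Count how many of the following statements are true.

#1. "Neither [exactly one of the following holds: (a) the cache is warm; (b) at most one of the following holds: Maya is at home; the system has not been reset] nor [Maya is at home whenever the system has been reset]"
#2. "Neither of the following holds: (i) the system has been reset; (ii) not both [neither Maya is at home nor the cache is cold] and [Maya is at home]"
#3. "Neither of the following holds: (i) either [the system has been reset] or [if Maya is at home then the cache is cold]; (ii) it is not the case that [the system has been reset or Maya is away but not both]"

#1: This is (N xor (M nand ~L)) nor (L -> M).

~L = ~T = F
M nand ~L = F nand F = T
N xor (M nand ~L) = F xor T = T
L -> M = T -> F = F
(N xor (M nand ~L)) nor (L -> M) = T nor F = F
Thus #1 is false.

#2: Parsed as L nor ((M nor ~N) nand M)

~N = ~F = T
M nor ~N = F nor T = F
(M nor ~N) nand M = F nand F = T
L nor ((M nor ~N) nand M) = T nor T = F
So #2 is false.

#3: Formalization: (L | (M -> ~N)) nor ~(L xor ~M)

~N = ~F = T
M -> ~N = F -> T = T
L | (M -> ~N) = T | T = T
~M = ~F = T
L xor ~M = T xor T = F
~(L xor ~M) = ~F = T
(L | (M -> ~N)) nor ~(L xor ~M) = T nor T = F
So #3 is false.

0 of the 3 statements are true (none).

0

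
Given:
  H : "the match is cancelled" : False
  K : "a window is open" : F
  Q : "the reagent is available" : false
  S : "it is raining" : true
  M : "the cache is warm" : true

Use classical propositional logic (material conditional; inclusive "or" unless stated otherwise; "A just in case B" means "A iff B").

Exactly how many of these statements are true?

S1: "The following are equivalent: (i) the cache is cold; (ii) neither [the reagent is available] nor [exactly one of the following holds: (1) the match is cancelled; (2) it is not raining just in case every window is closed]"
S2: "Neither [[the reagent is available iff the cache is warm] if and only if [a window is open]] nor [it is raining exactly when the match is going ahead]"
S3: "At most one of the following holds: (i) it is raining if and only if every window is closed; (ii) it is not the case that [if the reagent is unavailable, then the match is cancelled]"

S1: In symbols: ~M <-> (Q nor (H xor (~S <-> ~K)))

~M = ~T = F
~S = ~T = F
~K = ~F = T
~S <-> ~K = F <-> T = F
H xor (~S <-> ~K) = F xor F = F
Q nor (H xor (~S <-> ~K)) = F nor F = T
~M <-> (Q nor (H xor (~S <-> ~K))) = F <-> T = F
Hence S1 is false.

S2: Parsed as ((Q <-> M) <-> K) nor (S <-> ~H)

Q <-> M = F <-> T = F
(Q <-> M) <-> K = F <-> F = T
~H = ~F = T
S <-> ~H = T <-> T = T
((Q <-> M) <-> K) nor (S <-> ~H) = T nor T = F
Thus S2 is false.

S3: Formalization: (S <-> ~K) nand ~(~Q -> H)

~K = ~F = T
S <-> ~K = T <-> T = T
~Q = ~F = T
~Q -> H = T -> F = F
~(~Q -> H) = ~F = T
(S <-> ~K) nand ~(~Q -> H) = T nand T = F
So S3 is false.

0 of the 3 statements are true (none).

0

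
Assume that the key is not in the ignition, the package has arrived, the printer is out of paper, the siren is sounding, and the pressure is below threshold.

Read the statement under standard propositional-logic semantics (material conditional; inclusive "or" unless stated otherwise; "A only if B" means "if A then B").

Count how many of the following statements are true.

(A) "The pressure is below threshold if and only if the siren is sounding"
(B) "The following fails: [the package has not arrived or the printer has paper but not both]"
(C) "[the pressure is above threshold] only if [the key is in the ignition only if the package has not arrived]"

Let P = "the pressure is above threshold" (F), W = "the siren is sounding" (T), S = "the package has arrived" (T), U = "the printer has paper" (F), L = "the key is in the ignition" (F).

(A): Parsed as ¬P ↔ W

¬P = ¬F = T
¬P ↔ W = T ↔ T = T
Hence (A) is true.

(B): Parsed as ¬(¬S ⊕ U)

¬S = ¬T = F
¬S ⊕ U = F ⊕ F = F
¬(¬S ⊕ U) = ¬F = T
So (B) is true.

(C): In symbols: P → (L → ¬S)

¬S = ¬T = F
L → ¬S = F → F = T
P → (L → ¬S) = F → T = T
Hence (C) is true.

Count: 3.

3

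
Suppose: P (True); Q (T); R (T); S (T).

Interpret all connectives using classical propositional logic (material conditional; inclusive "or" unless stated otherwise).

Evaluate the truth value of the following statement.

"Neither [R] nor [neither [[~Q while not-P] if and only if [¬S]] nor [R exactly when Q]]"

This is R ↓ (((¬Q ∧ ¬P) ↔ ¬S) ↓ (R ↔ Q)).

¬Q = ¬T = F
¬P = ¬T = F
¬Q ∧ ¬P = F ∧ F = F
¬S = ¬T = F
(¬Q ∧ ¬P) ↔ ¬S = F ↔ F = T
R ↔ Q = T ↔ T = T
((¬Q ∧ ¬P) ↔ ¬S) ↓ (R ↔ Q) = T ↓ T = F
R ↓ (((¬Q ∧ ¬P) ↔ ¬S) ↓ (R ↔ Q)) = T ↓ F = F

False.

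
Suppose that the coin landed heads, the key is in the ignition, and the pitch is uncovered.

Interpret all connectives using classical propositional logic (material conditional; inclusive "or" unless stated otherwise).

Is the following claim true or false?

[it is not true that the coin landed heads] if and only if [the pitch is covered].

The statement is true.

Let P = "the coin landed heads" (True), R = "the pitch is covered" (False).
In symbols: not P iff R

not P = not True = False
not P iff R = False iff False = True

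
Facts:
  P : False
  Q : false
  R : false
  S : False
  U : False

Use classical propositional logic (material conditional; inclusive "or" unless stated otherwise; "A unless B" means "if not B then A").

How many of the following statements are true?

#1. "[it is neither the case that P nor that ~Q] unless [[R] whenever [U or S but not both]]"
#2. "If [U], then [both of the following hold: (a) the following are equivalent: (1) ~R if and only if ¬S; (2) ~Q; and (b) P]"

#1: Formalization: (P nor not Q) or ((U xor S) -> R)

not Q = not False = True
P nor not Q = False nor True = False
U xor S = False xor False = False
(U xor S) -> R = False -> False = True
(P nor not Q) or ((U xor S) -> R) = False or True = True
So #1 is true.

#2: This is U -> (((not R iff not S) iff not Q) and P).

not R = not False = True
not S = not False = True
not R iff not S = True iff True = True
not Q = not False = True
(not R iff not S) iff not Q = True iff True = True
((not R iff not S) iff not Q) and P = True and False = False
U -> (((not R iff not S) iff not Q) and P) = False -> False = True
So #2 is true.

Count: 2.

2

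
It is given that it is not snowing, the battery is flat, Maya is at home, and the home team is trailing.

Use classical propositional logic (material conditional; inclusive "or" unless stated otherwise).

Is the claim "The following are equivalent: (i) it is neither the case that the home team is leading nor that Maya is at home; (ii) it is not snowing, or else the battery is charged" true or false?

Let W = "the home team is leading" (F), U = "Maya is at home" (T), K = "it is snowing" (F), L = "the battery is charged" (F).
This is (W ↓ U) ↔ (¬K ∨ L).

W ↓ U = F ↓ T = F
¬K = ¬F = T
¬K ∨ L = T ∨ F = T
(W ↓ U) ↔ (¬K ∨ L) = F ↔ T = F

false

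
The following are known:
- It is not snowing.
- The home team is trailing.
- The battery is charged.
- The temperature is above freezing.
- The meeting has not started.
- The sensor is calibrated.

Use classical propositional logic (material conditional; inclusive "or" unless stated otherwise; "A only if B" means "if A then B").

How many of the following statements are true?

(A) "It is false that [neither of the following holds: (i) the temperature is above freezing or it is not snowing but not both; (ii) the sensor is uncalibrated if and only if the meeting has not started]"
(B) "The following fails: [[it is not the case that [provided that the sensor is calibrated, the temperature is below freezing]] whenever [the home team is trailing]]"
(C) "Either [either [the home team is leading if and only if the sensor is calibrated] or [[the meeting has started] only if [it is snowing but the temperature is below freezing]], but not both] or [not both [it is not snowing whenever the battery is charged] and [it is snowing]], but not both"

0

Let S = "the temperature is below freezing" (F), P = "it is snowing" (F), V = "the sensor is calibrated" (T), U = "the meeting has started" (F), Q = "the home team is leading" (F), R = "the battery is charged" (T).

(A): Parsed as ¬((¬S ⊕ ¬P) ↓ (¬V ↔ ¬U))

¬S = ¬F = T
¬P = ¬F = T
¬S ⊕ ¬P = T ⊕ T = F
¬V = ¬T = F
¬U = ¬F = T
¬V ↔ ¬U = F ↔ T = F
(¬S ⊕ ¬P) ↓ (¬V ↔ ¬U) = F ↓ F = T
¬((¬S ⊕ ¬P) ↓ (¬V ↔ ¬U)) = ¬T = F
Thus (A) is false.

(B): This is ¬(¬Q → ¬(V → S)).

¬Q = ¬F = T
V → S = T → F = F
¬(V → S) = ¬F = T
¬Q → ¬(V → S) = T → T = T
¬(¬Q → ¬(V → S)) = ¬T = F
So (B) is false.

(C): Formalization: ((Q ↔ V) ⊕ (U → (P ∧ S))) ⊕ ((R → ¬P) ↑ P)

Q ↔ V = F ↔ T = F
P ∧ S = F ∧ F = F
U → (P ∧ S) = F → F = T
(Q ↔ V) ⊕ (U → (P ∧ S)) = F ⊕ T = T
¬P = ¬F = T
R → ¬P = T → T = T
(R → ¬P) ↑ P = T ↑ F = T
((Q ↔ V) ⊕ (U → (P ∧ S))) ⊕ ((R → ¬P) ↑ P) = T ⊕ T = F
Hence (C) is false.

Count: 0.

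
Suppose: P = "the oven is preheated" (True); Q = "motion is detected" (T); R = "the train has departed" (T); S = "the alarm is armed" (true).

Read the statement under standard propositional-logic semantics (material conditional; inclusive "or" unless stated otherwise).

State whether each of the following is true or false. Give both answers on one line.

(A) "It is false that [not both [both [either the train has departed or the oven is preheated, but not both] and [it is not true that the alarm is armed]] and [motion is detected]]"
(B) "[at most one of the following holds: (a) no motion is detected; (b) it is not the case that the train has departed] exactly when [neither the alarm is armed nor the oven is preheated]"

(A) F; (B) F

(A): Parsed as not (((R xor P) and not S) nand Q)

R xor P = True xor True = False
not S = not True = False
(R xor P) and not S = False and False = False
((R xor P) and not S) nand Q = False nand True = True
not (((R xor P) and not S) nand Q) = not True = False
So (A) is false.

(B): This is (not Q nand not R) iff (S nor P).

not Q = not True = False
not R = not True = False
not Q nand not R = False nand False = True
S nor P = True nor True = False
(not Q nand not R) iff (S nor P) = True iff False = False
Thus (B) is false.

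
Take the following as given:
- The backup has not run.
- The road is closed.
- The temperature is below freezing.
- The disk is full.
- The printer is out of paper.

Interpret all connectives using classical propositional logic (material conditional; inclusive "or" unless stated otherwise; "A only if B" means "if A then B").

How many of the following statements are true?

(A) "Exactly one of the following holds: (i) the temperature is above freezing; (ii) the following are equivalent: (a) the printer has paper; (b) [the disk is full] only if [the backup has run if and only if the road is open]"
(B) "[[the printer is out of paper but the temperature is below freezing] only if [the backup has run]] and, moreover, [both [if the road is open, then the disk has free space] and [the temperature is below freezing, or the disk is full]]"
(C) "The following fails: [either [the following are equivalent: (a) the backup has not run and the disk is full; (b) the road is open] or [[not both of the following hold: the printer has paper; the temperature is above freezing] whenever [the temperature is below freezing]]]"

Let U = "the temperature is below freezing" (T), Q = "the printer has paper" (F), N = "the disk is full" (T), W = "the backup has run" (F), P = "the road is closed" (T).

(A): This is ¬U ⊕ (Q ↔ (N → (W ↔ ¬P))).

¬U = ¬T = F
¬P = ¬T = F
W ↔ ¬P = F ↔ F = T
N → (W ↔ ¬P) = T → T = T
Q ↔ (N → (W ↔ ¬P)) = F ↔ T = F
¬U ⊕ (Q ↔ (N → (W ↔ ¬P))) = F ⊕ F = F
Thus (A) is false.

(B): Parsed as ((¬Q ∧ U) → W) ∧ ((¬P → ¬N) ∧ (U ∨ N))

¬Q = ¬F = T
¬Q ∧ U = T ∧ T = T
(¬Q ∧ U) → W = T → F = F
¬P = ¬T = F
¬N = ¬T = F
¬P → ¬N = F → F = T
U ∨ N = T ∨ T = T
(¬P → ¬N) ∧ (U ∨ N) = T ∧ T = T
((¬Q ∧ U) → W) ∧ ((¬P → ¬N) ∧ (U ∨ N)) = F ∧ T = F
Hence (B) is false.

(C): This is ¬(((¬W ∧ N) ↔ ¬P) ∨ (U → (Q ↑ ¬U))).

¬W = ¬F = T
¬W ∧ N = T ∧ T = T
¬P = ¬T = F
(¬W ∧ N) ↔ ¬P = T ↔ F = F
¬U = ¬T = F
Q ↑ ¬U = F ↑ F = T
U → (Q ↑ ¬U) = T → T = T
((¬W ∧ N) ↔ ¬P) ∨ (U → (Q ↑ ¬U)) = F ∨ T = T
¬(((¬W ∧ N) ↔ ¬P) ∨ (U → (Q ↑ ¬U))) = ¬T = F
Hence (C) is false.

Count: 0.

0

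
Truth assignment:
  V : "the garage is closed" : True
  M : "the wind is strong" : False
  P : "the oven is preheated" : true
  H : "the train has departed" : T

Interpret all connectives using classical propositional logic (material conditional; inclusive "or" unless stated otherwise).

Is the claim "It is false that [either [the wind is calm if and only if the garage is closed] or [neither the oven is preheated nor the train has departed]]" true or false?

false

Formalization: ~((~M <-> V) | (P nor H))

~M = ~F = T
~M <-> V = T <-> T = T
P nor H = T nor T = F
(~M <-> V) | (P nor H) = T | F = T
~((~M <-> V) | (P nor H)) = ~T = F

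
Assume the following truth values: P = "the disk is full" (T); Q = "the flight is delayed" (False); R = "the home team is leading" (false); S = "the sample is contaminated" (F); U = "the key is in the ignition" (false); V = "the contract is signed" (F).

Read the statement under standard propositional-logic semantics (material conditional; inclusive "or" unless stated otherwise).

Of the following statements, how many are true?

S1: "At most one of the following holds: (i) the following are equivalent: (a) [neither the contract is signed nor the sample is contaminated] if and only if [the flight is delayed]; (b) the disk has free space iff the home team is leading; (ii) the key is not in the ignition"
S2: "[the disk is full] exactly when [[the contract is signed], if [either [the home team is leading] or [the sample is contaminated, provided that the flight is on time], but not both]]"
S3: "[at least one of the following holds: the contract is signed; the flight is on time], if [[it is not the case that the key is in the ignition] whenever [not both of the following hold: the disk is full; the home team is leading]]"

3

S1: This is (((V ↓ S) ↔ Q) ↔ (¬P ↔ R)) ↑ ¬U.

V ↓ S = F ↓ F = T
(V ↓ S) ↔ Q = T ↔ F = F
¬P = ¬T = F
¬P ↔ R = F ↔ F = T
((V ↓ S) ↔ Q) ↔ (¬P ↔ R) = F ↔ T = F
¬U = ¬F = T
(((V ↓ S) ↔ Q) ↔ (¬P ↔ R)) ↑ ¬U = F ↑ T = T
Thus S1 is true.

S2: This is P ↔ ((R ⊕ (¬Q → S)) → V).

¬Q = ¬F = T
¬Q → S = T → F = F
R ⊕ (¬Q → S) = F ⊕ F = F
(R ⊕ (¬Q → S)) → V = F → F = T
P ↔ ((R ⊕ (¬Q → S)) → V) = T ↔ T = T
Thus S2 is true.

S3: Parsed as ((P ↑ R) → ¬U) → (V ∨ ¬Q)

P ↑ R = T ↑ F = T
¬U = ¬F = T
(P ↑ R) → ¬U = T → T = T
¬Q = ¬F = T
V ∨ ¬Q = F ∨ T = T
((P ↑ R) → ¬U) → (V ∨ ¬Q) = T → T = T
So S3 is true.

3 of the 3 statements are true.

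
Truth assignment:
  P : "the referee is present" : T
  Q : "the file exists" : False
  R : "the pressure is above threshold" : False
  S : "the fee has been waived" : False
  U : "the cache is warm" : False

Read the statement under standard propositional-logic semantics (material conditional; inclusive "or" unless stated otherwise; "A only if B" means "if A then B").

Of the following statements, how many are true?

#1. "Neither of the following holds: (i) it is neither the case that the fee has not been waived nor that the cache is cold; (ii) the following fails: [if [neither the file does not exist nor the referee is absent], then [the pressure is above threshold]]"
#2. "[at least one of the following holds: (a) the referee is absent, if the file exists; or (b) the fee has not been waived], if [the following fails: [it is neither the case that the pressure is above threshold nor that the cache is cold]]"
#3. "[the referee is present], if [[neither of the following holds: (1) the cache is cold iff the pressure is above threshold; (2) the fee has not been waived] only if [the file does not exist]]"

3

#1: This is (not S nor not U) nor not ((not Q nor not P) -> R).

not S = not False = True
not U = not False = True
not S nor not U = True nor True = False
not Q = not False = True
not P = not True = False
not Q nor not P = True nor False = False
(not Q nor not P) -> R = False -> False = True
not ((not Q nor not P) -> R) = not True = False
(not S nor not U) nor not ((not Q nor not P) -> R) = False nor False = True
Hence #1 is true.

#2: Parsed as not (R nor not U) -> ((Q -> not P) or not S)

not U = not False = True
R nor not U = False nor True = False
not (R nor not U) = not False = True
not P = not True = False
Q -> not P = False -> False = True
not S = not False = True
(Q -> not P) or not S = True or True = True
not (R nor not U) -> ((Q -> not P) or not S) = True -> True = True
So #2 is true.

#3: Parsed as (((not U iff R) nor not S) -> not Q) -> P

not U = not False = True
not U iff R = True iff False = False
not S = not False = True
(not U iff R) nor not S = False nor True = False
not Q = not False = True
((not U iff R) nor not S) -> not Q = False -> True = True
(((not U iff R) nor not S) -> not Q) -> P = True -> True = True
Thus #3 is true.

3 of the 3 statements are true.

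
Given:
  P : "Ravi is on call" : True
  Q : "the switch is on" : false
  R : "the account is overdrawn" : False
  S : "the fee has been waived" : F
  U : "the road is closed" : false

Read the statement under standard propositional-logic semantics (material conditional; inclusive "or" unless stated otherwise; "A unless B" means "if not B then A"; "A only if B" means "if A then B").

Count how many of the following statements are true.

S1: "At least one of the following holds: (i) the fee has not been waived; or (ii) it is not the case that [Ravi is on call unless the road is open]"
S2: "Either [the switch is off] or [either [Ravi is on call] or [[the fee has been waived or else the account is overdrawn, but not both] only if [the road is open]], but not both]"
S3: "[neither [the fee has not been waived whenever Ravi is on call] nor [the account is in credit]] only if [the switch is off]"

S1: Parsed as not S or not (P or not U)

not S = not False = True
not U = not False = True
P or not U = True or True = True
not (P or not U) = not True = False
not S or not (P or not U) = True or False = True
So S1 is true.

S2: Formalization: not Q or (P xor ((S xor R) -> not U))

not Q = not False = True
S xor R = False xor False = False
not U = not False = True
(S xor R) -> not U = False -> True = True
P xor ((S xor R) -> not U) = True xor True = False
not Q or (P xor ((S xor R) -> not U)) = True or False = True
So S2 is true.

S3: In symbols: ((P -> not S) nor not R) -> not Q

not S = not False = True
P -> not S = True -> True = True
not R = not False = True
(P -> not S) nor not R = True nor True = False
not Q = not False = True
((P -> not S) nor not R) -> not Q = False -> True = True
Hence S3 is true.

3 of the 3 statements are true (S1, S2, S3).

3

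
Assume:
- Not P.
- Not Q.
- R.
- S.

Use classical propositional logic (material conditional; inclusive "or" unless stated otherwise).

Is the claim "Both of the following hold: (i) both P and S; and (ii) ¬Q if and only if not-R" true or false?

false

In symbols: (P and S) and (not Q iff not R)

P and S = False and True = False
not Q = not False = True
not R = not True = False
not Q iff not R = True iff False = False
(P and S) and (not Q iff not R) = False and False = False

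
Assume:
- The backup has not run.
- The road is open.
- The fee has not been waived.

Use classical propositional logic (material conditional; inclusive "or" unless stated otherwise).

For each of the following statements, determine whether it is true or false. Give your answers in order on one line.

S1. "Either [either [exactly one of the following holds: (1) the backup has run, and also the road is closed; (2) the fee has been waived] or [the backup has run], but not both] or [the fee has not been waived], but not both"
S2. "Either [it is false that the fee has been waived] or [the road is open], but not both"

S1 true / S2 false

Let M = "the backup has run" (F), U = "the road is closed" (F), Q = "the fee has been waived" (F).

S1: Parsed as (((M ∧ U) ⊕ Q) ⊕ M) ⊕ ¬Q

M ∧ U = F ∧ F = F
(M ∧ U) ⊕ Q = F ⊕ F = F
((M ∧ U) ⊕ Q) ⊕ M = F ⊕ F = F
¬Q = ¬F = T
(((M ∧ U) ⊕ Q) ⊕ M) ⊕ ¬Q = F ⊕ T = T
Thus S1 is true.

S2: Formalization: ¬Q ⊕ ¬U

¬Q = ¬F = T
¬U = ¬F = T
¬Q ⊕ ¬U = T ⊕ T = F
Hence S2 is false.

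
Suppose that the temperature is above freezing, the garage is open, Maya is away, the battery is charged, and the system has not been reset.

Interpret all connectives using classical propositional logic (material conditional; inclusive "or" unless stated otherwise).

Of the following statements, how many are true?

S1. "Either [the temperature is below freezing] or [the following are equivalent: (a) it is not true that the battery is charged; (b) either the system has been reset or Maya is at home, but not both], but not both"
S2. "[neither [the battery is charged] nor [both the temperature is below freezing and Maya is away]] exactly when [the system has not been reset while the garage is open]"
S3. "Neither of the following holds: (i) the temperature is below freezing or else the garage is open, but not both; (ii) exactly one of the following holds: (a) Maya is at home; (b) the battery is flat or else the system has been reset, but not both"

Let P = "the temperature is below freezing" (F), S = "the battery is charged" (T), U = "the system has been reset" (F), R = "Maya is at home" (F), Q = "the garage is closed" (F).

S1: Parsed as P xor (~S <-> (U xor R))

~S = ~T = F
U xor R = F xor F = F
~S <-> (U xor R) = F <-> F = T
P xor (~S <-> (U xor R)) = F xor T = T
So S1 is true.

S2: This is (S nor (P & ~R)) <-> (~U & ~Q).

~R = ~F = T
P & ~R = F & T = F
S nor (P & ~R) = T nor F = F
~U = ~F = T
~Q = ~F = T
~U & ~Q = T & T = T
(S nor (P & ~R)) <-> (~U & ~Q) = F <-> T = F
So S2 is false.

S3: Formalization: (P xor ~Q) nor (R xor (~S xor U))

~Q = ~F = T
P xor ~Q = F xor T = T
~S = ~T = F
~S xor U = F xor F = F
R xor (~S xor U) = F xor F = F
(P xor ~Q) nor (R xor (~S xor U)) = T nor F = F
Thus S3 is false.

Count: 1.

1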